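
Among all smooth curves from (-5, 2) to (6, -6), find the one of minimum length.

Arc-length functional: J[y] = ∫ sqrt(1 + (y')^2) dx.
Lagrangian L = sqrt(1 + (y')^2) has no explicit y dependence, so ∂L/∂y = 0 and the Euler-Lagrange equation gives
    d/dx( y' / sqrt(1 + (y')^2) ) = 0  ⇒  y' / sqrt(1 + (y')^2) = const.
Hence y' is constant, so y(x) is affine.
Fitting the endpoints (-5, 2) and (6, -6):
    slope m = ((-6) − 2) / (6 − (-5)) = -8/11,
    intercept c = 2 − m·(-5) = -18/11.
Extremal: y(x) = (-8/11) x - 18/11.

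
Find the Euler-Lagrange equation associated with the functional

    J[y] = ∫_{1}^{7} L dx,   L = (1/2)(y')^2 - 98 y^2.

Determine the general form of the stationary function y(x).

The Lagrangian is L = (1/2)(y')^2 - 98 y^2.
∂L/∂y = -196y.
∂L/∂y' = y'.
The Euler-Lagrange equation d/dx(∂L/∂y') − ∂L/∂y = 0 becomes:
    y'' + 196 y = 0
General solution: y(x) = A sin(14x) + B cos(14x), where A and B are arbitrary constants fixed by the endpoint conditions.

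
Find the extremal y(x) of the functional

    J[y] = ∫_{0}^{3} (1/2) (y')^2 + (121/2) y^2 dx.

The Lagrangian is L = (1/2) (y')^2 + (121/2) y^2.
Compute ∂L/∂y = 121y, ∂L/∂y' = y'.
The Euler-Lagrange equation d/dx(∂L/∂y') − ∂L/∂y = 0 reduces to
    y'' − 121 y = 0.
Its general solution is
    y(x) = A e^(11x) + B e^(−11x),
with A, B fixed by the endpoint conditions.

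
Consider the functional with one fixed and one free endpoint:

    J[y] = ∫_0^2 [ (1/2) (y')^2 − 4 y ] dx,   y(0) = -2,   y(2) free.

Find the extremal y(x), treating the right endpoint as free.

The Lagrangian L = (1/2) (y')^2 − 4 y gives
    ∂L/∂y = −4,   ∂L/∂y' = y'.
Euler-Lagrange: d/dx(y') − (−4) = 0, i.e. y'' + 4 = 0, so
    y(x) = −(4/2) x^2 + C1 x + C2.
Fixed left endpoint y(0) = -2 ⇒ C2 = -2.
The right endpoint x = 2 is free, so the natural (transversality) condition is ∂L/∂y' |_{x=2} = 0, i.e. y'(2) = 0.
Compute y'(x) = −4 x + C1, so y'(2) = −8 + C1 = 0 ⇒ C1 = 8.
Therefore the extremal is
    y(x) = −2 x^2 + 8 x − 2.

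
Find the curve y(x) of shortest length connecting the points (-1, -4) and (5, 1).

Arc-length functional: J[y] = ∫ sqrt(1 + (y')^2) dx.
Lagrangian L = sqrt(1 + (y')^2) has no explicit y dependence, so ∂L/∂y = 0 and the Euler-Lagrange equation gives
    d/dx( y' / sqrt(1 + (y')^2) ) = 0  ⇒  y' / sqrt(1 + (y')^2) = const.
Hence y' is constant, so y(x) is affine.
Fitting the endpoints (-1, -4) and (5, 1):
    slope m = (1 − (-4)) / (5 − (-1)) = 5/6,
    intercept c = (-4) − m·(-1) = -19/6.
Extremal: y(x) = (5/6) x - 19/6.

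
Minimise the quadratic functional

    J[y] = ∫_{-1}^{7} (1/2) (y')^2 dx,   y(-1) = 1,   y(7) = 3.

The Lagrangian is L = (1/2) (y')^2.
Compute ∂L/∂y = 0, ∂L/∂y' = y'.
The Euler-Lagrange equation d/dx(∂L/∂y') − ∂L/∂y = 0 reduces to
    y'' = 0.
Its general solution is
    y(x) = A x + B,
with A, B fixed by the endpoint conditions.
Applying the endpoint conditions y(-1) = 1 and y(7) = 3: solve A·-1 + B = 1 and A·7 + B = 3. Subtracting gives A(7 − -1) = 3 − 1, so A = 1/4, and B = 1 − A·-1 = 5/4. Therefore
    y(x) = (1/4) x + 5/4.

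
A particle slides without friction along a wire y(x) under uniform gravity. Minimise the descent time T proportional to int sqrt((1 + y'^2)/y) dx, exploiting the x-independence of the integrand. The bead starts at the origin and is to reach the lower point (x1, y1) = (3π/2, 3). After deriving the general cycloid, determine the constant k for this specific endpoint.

The Lagrangian L = sqrt((1 + y'^2) / y) has no explicit x dependence, so the Beltrami identity applies:
    L − y' ∂L/∂y' = C.
Compute ∂L/∂y' = y' / sqrt(y (1 + y'^2)).
Substitute:
    sqrt((1 + y'^2)/y) − y'·y' / sqrt(y (1 + y'^2))
    = (1 + y'^2) / sqrt(y (1 + y'^2)) − y'^2 / sqrt(y (1 + y'^2))
    = 1 / sqrt(y (1 + y'^2)) = C.
Squaring and rearranging gives the first integral
    y (1 + y'^2) = 1/C^2 =: k   (constant).
Solving this first-order ODE by the substitution
    y = (k/2)(1 − cos θ)
yields the cycloid parameterisation
    x(θ) = (k/2)(θ − sin θ),   y(θ) = (k/2)(1 − cos θ).
The constant k is fixed by the endpoint condition.
Now fit the given lower endpoint (x1, y1) = (3π/2, 3). At the bottom of the first arch (θ = π), the parametric equations give
    y(π) = (k/2)(1 − cos π) = k,
    x(π) = (k/2)(π − sin π) = kπ/2.
Matching y(π) = 3 gives k = 3, consistent with x(π) = 3π/2. Therefore the specific cycloid is
    x(θ) = (3/2)(θ − sin θ),   y(θ) = (3/2)(1 − cos θ).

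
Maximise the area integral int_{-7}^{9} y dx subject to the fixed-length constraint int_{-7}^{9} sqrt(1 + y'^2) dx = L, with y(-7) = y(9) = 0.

Set up the augmented Lagrangian using a multiplier λ for the length constraint:
    F(y, y') = y − λ sqrt(1 + y'^2).
F has no explicit x dependence, so the Beltrami identity yields a first integral
    F − y' ∂F/∂y' = C.
Compute ∂F/∂y' = −λ y' / sqrt(1 + y'^2). Then
    y − λ sqrt(1 + y'^2) + λ y'^2 / sqrt(1 + y'^2) = C
    ⇒  y − λ / sqrt(1 + y'^2) = C.
Solving for y' and integrating gives
    (x − a)^2 + (y − b)^2 = λ^2,
a circular arc of radius λ. The constants a, b are determined by the endpoint conditions y(-7) = y(9) = 0, and λ is fixed implicitly by the length constraint
    ∫_{-7}^{9} sqrt(1 + y'^2) dx = L.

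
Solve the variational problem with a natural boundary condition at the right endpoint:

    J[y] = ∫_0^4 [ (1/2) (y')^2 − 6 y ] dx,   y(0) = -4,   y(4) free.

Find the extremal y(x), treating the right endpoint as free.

The Lagrangian L = (1/2) (y')^2 − 6 y gives
    ∂L/∂y = −6,   ∂L/∂y' = y'.
Euler-Lagrange: d/dx(y') − (−6) = 0, i.e. y'' + 6 = 0, so
    y(x) = −(6/2) x^2 + C1 x + C2.
Fixed left endpoint y(0) = -4 ⇒ C2 = -4.
The right endpoint x = 4 is free, so the natural (transversality) condition is ∂L/∂y' |_{x=4} = 0, i.e. y'(4) = 0.
Compute y'(x) = −6 x + C1, so y'(4) = −24 + C1 = 0 ⇒ C1 = 24.
Therefore the extremal is
    y(x) = −3 x^2 + 24 x − 4.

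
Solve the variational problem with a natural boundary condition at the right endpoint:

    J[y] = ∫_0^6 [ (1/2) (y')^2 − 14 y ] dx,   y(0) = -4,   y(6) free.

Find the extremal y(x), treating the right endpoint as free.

The Lagrangian L = (1/2) (y')^2 − 14 y gives
    ∂L/∂y = −14,   ∂L/∂y' = y'.
Euler-Lagrange: d/dx(y') − (−14) = 0, i.e. y'' + 14 = 0, so
    y(x) = −(14/2) x^2 + C1 x + C2.
Fixed left endpoint y(0) = -4 ⇒ C2 = -4.
The right endpoint x = 6 is free, so the natural (transversality) condition is ∂L/∂y' |_{x=6} = 0, i.e. y'(6) = 0.
Compute y'(x) = −14 x + C1, so y'(6) = −84 + C1 = 0 ⇒ C1 = 84.
Therefore the extremal is
    y(x) = −7 x^2 + 84 x − 4.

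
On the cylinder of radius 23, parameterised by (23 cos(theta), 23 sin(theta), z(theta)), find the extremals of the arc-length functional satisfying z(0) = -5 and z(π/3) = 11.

Parameterise the cylinder of radius R = 23 as
    r(θ) = (23 cos θ, 23 sin θ, z(θ)).
The arc-length element is
    ds = sqrt(529 + (dz/dθ)^2) dθ,
so the Lagrangian is L = sqrt(529 + z'^2).
L depends on z' only, not on z or θ, so ∂L/∂z = 0 and
    ∂L/∂z' = z' / sqrt(529 + z'^2).
The Euler-Lagrange equation gives
    d/dθ( z' / sqrt(529 + z'^2) ) = 0,
so z' is constant. Integrating once:
    z(θ) = a θ + b,
a helix on the cylinder (a straight line when the cylinder is unrolled). The constants a, b are determined by the endpoint conditions.
With endpoint conditions z(0) = -5 and z(π/3) = 11: from z(0) = b we get b = -5, and a·π/3 + -5 = 11 gives a = 48/π, so
    z(θ) = (48/π) θ − 5.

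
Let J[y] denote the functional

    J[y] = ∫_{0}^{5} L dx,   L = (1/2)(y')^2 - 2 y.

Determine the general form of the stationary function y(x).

The Lagrangian is L = (1/2)(y')^2 - 2 y.
∂L/∂y = -2.
∂L/∂y' = y'.
The Euler-Lagrange equation d/dx(∂L/∂y') − ∂L/∂y = 0 becomes:
    y'' + 2 = 0
General solution: y(x) = -x^2 + A x + B, where A and B are arbitrary constants fixed by the endpoint conditions.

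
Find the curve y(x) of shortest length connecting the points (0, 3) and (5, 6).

Arc-length functional: J[y] = ∫ sqrt(1 + (y')^2) dx.
Lagrangian L = sqrt(1 + (y')^2) has no explicit y dependence, so ∂L/∂y = 0 and the Euler-Lagrange equation gives
    d/dx( y' / sqrt(1 + (y')^2) ) = 0  ⇒  y' / sqrt(1 + (y')^2) = const.
Hence y' is constant, so y(x) is affine.
Fitting the endpoints (0, 3) and (5, 6):
    slope m = (6 − 3) / (5 − 0) = 3/5,
    intercept c = 3 − m·0 = 3.
Extremal: y(x) = (3/5) x + 3.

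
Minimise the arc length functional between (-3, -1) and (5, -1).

Arc-length functional: J[y] = ∫ sqrt(1 + (y')^2) dx.
Lagrangian L = sqrt(1 + (y')^2) has no explicit y dependence, so ∂L/∂y = 0 and the Euler-Lagrange equation gives
    d/dx( y' / sqrt(1 + (y')^2) ) = 0  ⇒  y' / sqrt(1 + (y')^2) = const.
Hence y' is constant, so y(x) is affine.
Fitting the endpoints (-3, -1) and (5, -1):
    slope m = ((-1) − (-1)) / (5 − (-3)) = 0,
    intercept c = (-1) − m·(-3) = -1.
Extremal: y(x) = -1.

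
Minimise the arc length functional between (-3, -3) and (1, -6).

Arc-length functional: J[y] = ∫ sqrt(1 + (y')^2) dx.
Lagrangian L = sqrt(1 + (y')^2) has no explicit y dependence, so ∂L/∂y = 0 and the Euler-Lagrange equation gives
    d/dx( y' / sqrt(1 + (y')^2) ) = 0  ⇒  y' / sqrt(1 + (y')^2) = const.
Hence y' is constant, so y(x) is affine.
Fitting the endpoints (-3, -3) and (1, -6):
    slope m = ((-6) − (-3)) / (1 − (-3)) = -3/4,
    intercept c = (-3) − m·(-3) = -21/4.
Extremal: y(x) = (-3/4) x - 21/4.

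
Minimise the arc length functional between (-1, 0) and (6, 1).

Arc-length functional: J[y] = ∫ sqrt(1 + (y')^2) dx.
Lagrangian L = sqrt(1 + (y')^2) has no explicit y dependence, so ∂L/∂y = 0 and the Euler-Lagrange equation gives
    d/dx( y' / sqrt(1 + (y')^2) ) = 0  ⇒  y' / sqrt(1 + (y')^2) = const.
Hence y' is constant, so y(x) is affine.
Fitting the endpoints (-1, 0) and (6, 1):
    slope m = (1 − 0) / (6 − (-1)) = 1/7,
    intercept c = 0 − m·(-1) = 1/7.
Extremal: y(x) = (1/7) x + 1/7.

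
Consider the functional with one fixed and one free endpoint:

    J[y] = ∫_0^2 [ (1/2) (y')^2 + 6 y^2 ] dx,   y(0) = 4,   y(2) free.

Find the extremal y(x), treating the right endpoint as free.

The Lagrangian L = (1/2) (y')^2 + 6 y^2 gives
    ∂L/∂y = 12 y,   ∂L/∂y' = y'.
Euler-Lagrange: y'' − 12 y = 0.
With k = sqrt(12), the general solution is
    y(x) = A cosh(sqrt(12) x) + B sinh(sqrt(12) x).
Fixed left endpoint y(0) = 4 ⇒ A = 4.
The right endpoint x = 2 is free, so the natural (transversality) condition is ∂L/∂y' |_{x=2} = 0, i.e. y'(2) = 0.
Compute y'(x) = A k sinh(k x) + B k cosh(k x), so
    y'(2) = A k sinh(k·2) + B k cosh(k·2) = 0
    ⇒ B = −A tanh(k·2) = − 4 tanh(sqrt(12)·2).
Therefore the extremal is
    y(x) = 4 cosh(sqrt(12) x) − 4 tanh(sqrt(12)·2) sinh(sqrt(12) x).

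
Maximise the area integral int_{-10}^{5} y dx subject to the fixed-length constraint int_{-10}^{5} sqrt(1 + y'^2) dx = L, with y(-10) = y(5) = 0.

Set up the augmented Lagrangian using a multiplier λ for the length constraint:
    F(y, y') = y − λ sqrt(1 + y'^2).
F has no explicit x dependence, so the Beltrami identity yields a first integral
    F − y' ∂F/∂y' = C.
Compute ∂F/∂y' = −λ y' / sqrt(1 + y'^2). Then
    y − λ sqrt(1 + y'^2) + λ y'^2 / sqrt(1 + y'^2) = C
    ⇒  y − λ / sqrt(1 + y'^2) = C.
Solving for y' and integrating gives
    (x − a)^2 + (y − b)^2 = λ^2,
a circular arc of radius λ. The constants a, b are determined by the endpoint conditions y(-10) = y(5) = 0, and λ is fixed implicitly by the length constraint
    ∫_{-10}^{5} sqrt(1 + y'^2) dx = L.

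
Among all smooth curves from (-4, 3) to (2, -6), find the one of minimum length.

Arc-length functional: J[y] = ∫ sqrt(1 + (y')^2) dx.
Lagrangian L = sqrt(1 + (y')^2) has no explicit y dependence, so ∂L/∂y = 0 and the Euler-Lagrange equation gives
    d/dx( y' / sqrt(1 + (y')^2) ) = 0  ⇒  y' / sqrt(1 + (y')^2) = const.
Hence y' is constant, so y(x) is affine.
Fitting the endpoints (-4, 3) and (2, -6):
    slope m = ((-6) − 3) / (2 − (-4)) = -3/2,
    intercept c = 3 − m·(-4) = -3.
Extremal: y(x) = (-3/2) x - 3.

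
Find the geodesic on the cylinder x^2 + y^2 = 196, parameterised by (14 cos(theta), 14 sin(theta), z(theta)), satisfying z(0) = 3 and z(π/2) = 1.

Parameterise the cylinder of radius R = 14 as
    r(θ) = (14 cos θ, 14 sin θ, z(θ)).
The arc-length element is
    ds = sqrt(196 + (dz/dθ)^2) dθ,
so the Lagrangian is L = sqrt(196 + z'^2).
L depends on z' only, not on z or θ, so ∂L/∂z = 0 and
    ∂L/∂z' = z' / sqrt(196 + z'^2).
The Euler-Lagrange equation gives
    d/dθ( z' / sqrt(196 + z'^2) ) = 0,
so z' is constant. Integrating once:
    z(θ) = a θ + b,
a helix on the cylinder (a straight line when the cylinder is unrolled). The constants a, b are determined by the endpoint conditions.
With endpoint conditions z(0) = 3 and z(π/2) = 1: from z(0) = b we get b = 3, and a·π/2 + 3 = 1 gives a = -4/π, so
    z(θ) = (-4/π) θ + 3.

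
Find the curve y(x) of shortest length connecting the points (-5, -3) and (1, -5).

Arc-length functional: J[y] = ∫ sqrt(1 + (y')^2) dx.
Lagrangian L = sqrt(1 + (y')^2) has no explicit y dependence, so ∂L/∂y = 0 and the Euler-Lagrange equation gives
    d/dx( y' / sqrt(1 + (y')^2) ) = 0  ⇒  y' / sqrt(1 + (y')^2) = const.
Hence y' is constant, so y(x) is affine.
Fitting the endpoints (-5, -3) and (1, -5):
    slope m = ((-5) − (-3)) / (1 − (-5)) = -1/3,
    intercept c = (-3) − m·(-5) = -14/3.
Extremal: y(x) = (-1/3) x - 14/3.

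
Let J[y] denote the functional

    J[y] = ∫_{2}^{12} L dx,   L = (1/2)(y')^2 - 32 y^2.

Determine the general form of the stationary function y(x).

The Lagrangian is L = (1/2)(y')^2 - 32 y^2.
∂L/∂y = -64y.
∂L/∂y' = y'.
The Euler-Lagrange equation d/dx(∂L/∂y') − ∂L/∂y = 0 becomes:
    y'' + 64 y = 0
General solution: y(x) = A sin(8x) + B cos(8x), where A and B are arbitrary constants fixed by the endpoint conditions.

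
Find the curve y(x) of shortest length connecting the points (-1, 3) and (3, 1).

Arc-length functional: J[y] = ∫ sqrt(1 + (y')^2) dx.
Lagrangian L = sqrt(1 + (y')^2) has no explicit y dependence, so ∂L/∂y = 0 and the Euler-Lagrange equation gives
    d/dx( y' / sqrt(1 + (y')^2) ) = 0  ⇒  y' / sqrt(1 + (y')^2) = const.
Hence y' is constant, so y(x) is affine.
Fitting the endpoints (-1, 3) and (3, 1):
    slope m = (1 − 3) / (3 − (-1)) = -1/2,
    intercept c = 3 − m·(-1) = 5/2.
Extremal: y(x) = (-1/2) x + 5/2.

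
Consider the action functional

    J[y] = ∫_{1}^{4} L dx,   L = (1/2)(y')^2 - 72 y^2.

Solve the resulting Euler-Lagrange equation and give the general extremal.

The Lagrangian is L = (1/2)(y')^2 - 72 y^2.
∂L/∂y = -144y.
∂L/∂y' = y'.
The Euler-Lagrange equation d/dx(∂L/∂y') − ∂L/∂y = 0 becomes:
    y'' + 144 y = 0
General solution: y(x) = A sin(12x) + B cos(12x), where A and B are arbitrary constants fixed by the endpoint conditions.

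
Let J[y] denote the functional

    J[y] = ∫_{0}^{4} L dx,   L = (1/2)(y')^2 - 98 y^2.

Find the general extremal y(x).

The Lagrangian is L = (1/2)(y')^2 - 98 y^2.
∂L/∂y = -196y.
∂L/∂y' = y'.
The Euler-Lagrange equation d/dx(∂L/∂y') − ∂L/∂y = 0 becomes:
    y'' + 196 y = 0
General solution: y(x) = A sin(14x) + B cos(14x), where A and B are arbitrary constants fixed by the endpoint conditions.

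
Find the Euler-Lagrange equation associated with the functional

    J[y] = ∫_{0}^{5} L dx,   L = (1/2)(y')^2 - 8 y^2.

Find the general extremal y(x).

The Lagrangian is L = (1/2)(y')^2 - 8 y^2.
∂L/∂y = -16y.
∂L/∂y' = y'.
The Euler-Lagrange equation d/dx(∂L/∂y') − ∂L/∂y = 0 becomes:
    y'' + 16 y = 0
General solution: y(x) = A sin(4x) + B cos(4x), where A and B are arbitrary constants fixed by the endpoint conditions.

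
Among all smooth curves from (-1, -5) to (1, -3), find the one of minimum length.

Arc-length functional: J[y] = ∫ sqrt(1 + (y')^2) dx.
Lagrangian L = sqrt(1 + (y')^2) has no explicit y dependence, so ∂L/∂y = 0 and the Euler-Lagrange equation gives
    d/dx( y' / sqrt(1 + (y')^2) ) = 0  ⇒  y' / sqrt(1 + (y')^2) = const.
Hence y' is constant, so y(x) is affine.
Fitting the endpoints (-1, -5) and (1, -3):
    slope m = ((-3) − (-5)) / (1 − (-1)) = 1,
    intercept c = (-5) − m·(-1) = -4.
Extremal: y(x) = x - 4.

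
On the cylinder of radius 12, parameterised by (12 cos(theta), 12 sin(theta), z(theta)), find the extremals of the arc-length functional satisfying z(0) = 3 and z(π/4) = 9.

Parameterise the cylinder of radius R = 12 as
    r(θ) = (12 cos θ, 12 sin θ, z(θ)).
The arc-length element is
    ds = sqrt(144 + (dz/dθ)^2) dθ,
so the Lagrangian is L = sqrt(144 + z'^2).
L depends on z' only, not on z or θ, so ∂L/∂z = 0 and
    ∂L/∂z' = z' / sqrt(144 + z'^2).
The Euler-Lagrange equation gives
    d/dθ( z' / sqrt(144 + z'^2) ) = 0,
so z' is constant. Integrating once:
    z(θ) = a θ + b,
a helix on the cylinder (a straight line when the cylinder is unrolled). The constants a, b are determined by the endpoint conditions.
With endpoint conditions z(0) = 3 and z(π/4) = 9: from z(0) = b we get b = 3, and a·π/4 + 3 = 9 gives a = 24/π, so
    z(θ) = (24/π) θ + 3.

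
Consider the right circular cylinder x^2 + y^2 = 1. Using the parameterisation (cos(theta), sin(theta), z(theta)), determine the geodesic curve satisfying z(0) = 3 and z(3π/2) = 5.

Parameterise the cylinder of radius R = 1 as
    r(θ) = (cos θ, sin θ, z(θ)).
The arc-length element is
    ds = sqrt(1 + (dz/dθ)^2) dθ,
so the Lagrangian is L = sqrt(1 + z'^2).
L depends on z' only, not on z or θ, so ∂L/∂z = 0 and
    ∂L/∂z' = z' / sqrt(1 + z'^2).
The Euler-Lagrange equation gives
    d/dθ( z' / sqrt(1 + z'^2) ) = 0,
so z' is constant. Integrating once:
    z(θ) = a θ + b,
a helix on the cylinder (a straight line when the cylinder is unrolled). The constants a, b are determined by the endpoint conditions.
With endpoint conditions z(0) = 3 and z(3π/2) = 5: from z(0) = b we get b = 3, and a·3π/2 + 3 = 5 gives a = 4/(3π), so
    z(θ) = (4/(3π)) θ + 3.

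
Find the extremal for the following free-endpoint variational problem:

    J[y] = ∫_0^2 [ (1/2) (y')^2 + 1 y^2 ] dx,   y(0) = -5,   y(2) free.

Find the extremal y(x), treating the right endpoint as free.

The Lagrangian L = (1/2) (y')^2 + 1 y^2 gives
    ∂L/∂y = 2 y,   ∂L/∂y' = y'.
Euler-Lagrange: y'' − 2 y = 0.
With k = sqrt(2), the general solution is
    y(x) = A cosh(sqrt(2) x) + B sinh(sqrt(2) x).
Fixed left endpoint y(0) = -5 ⇒ A = -5.
The right endpoint x = 2 is free, so the natural (transversality) condition is ∂L/∂y' |_{x=2} = 0, i.e. y'(2) = 0.
Compute y'(x) = A k sinh(k x) + B k cosh(k x), so
    y'(2) = A k sinh(k·2) + B k cosh(k·2) = 0
    ⇒ B = −A tanh(k·2) = 5 tanh(sqrt(2)·2).
Therefore the extremal is
    y(x) = −5 cosh(sqrt(2) x) + 5 tanh(sqrt(2)·2) sinh(sqrt(2) x).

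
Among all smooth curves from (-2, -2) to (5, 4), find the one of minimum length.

Arc-length functional: J[y] = ∫ sqrt(1 + (y')^2) dx.
Lagrangian L = sqrt(1 + (y')^2) has no explicit y dependence, so ∂L/∂y = 0 and the Euler-Lagrange equation gives
    d/dx( y' / sqrt(1 + (y')^2) ) = 0  ⇒  y' / sqrt(1 + (y')^2) = const.
Hence y' is constant, so y(x) is affine.
Fitting the endpoints (-2, -2) and (5, 4):
    slope m = (4 − (-2)) / (5 − (-2)) = 6/7,
    intercept c = (-2) − m·(-2) = -2/7.
Extremal: y(x) = (6/7) x - 2/7.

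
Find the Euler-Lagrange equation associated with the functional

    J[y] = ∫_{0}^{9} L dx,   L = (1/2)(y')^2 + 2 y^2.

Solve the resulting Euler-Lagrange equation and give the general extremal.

The Lagrangian is L = (1/2)(y')^2 + 2 y^2.
∂L/∂y = 4y.
∂L/∂y' = y'.
The Euler-Lagrange equation d/dx(∂L/∂y') − ∂L/∂y = 0 becomes:
    y'' - 4 y = 0
General solution: y(x) = A e^(2x) + B e^(-2x), where A and B are arbitrary constants fixed by the endpoint conditions.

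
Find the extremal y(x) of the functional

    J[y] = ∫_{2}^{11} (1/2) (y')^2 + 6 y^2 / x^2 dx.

The Lagrangian is L = (1/2) (y')^2 + 6 y^2 / x^2.
Compute ∂L/∂y = 12y/x^2, ∂L/∂y' = y'.
The Euler-Lagrange equation d/dx(∂L/∂y') − ∂L/∂y = 0 reduces to
    y'' − 12/x^2 · y = 0  (x > 0).
Its general solution is
    y(x) = A x^4 + B x^(-3),
with A, B fixed by the endpoint conditions.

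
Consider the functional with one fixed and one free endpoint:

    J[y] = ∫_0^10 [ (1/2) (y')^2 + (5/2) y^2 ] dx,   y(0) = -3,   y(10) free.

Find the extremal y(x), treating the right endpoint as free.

The Lagrangian L = (1/2) (y')^2 + (5/2) y^2 gives
    ∂L/∂y = 5 y,   ∂L/∂y' = y'.
Euler-Lagrange: y'' − 5 y = 0.
With k = sqrt(5), the general solution is
    y(x) = A cosh(sqrt(5) x) + B sinh(sqrt(5) x).
Fixed left endpoint y(0) = -3 ⇒ A = -3.
The right endpoint x = 10 is free, so the natural (transversality) condition is ∂L/∂y' |_{x=10} = 0, i.e. y'(10) = 0.
Compute y'(x) = A k sinh(k x) + B k cosh(k x), so
    y'(10) = A k sinh(k·10) + B k cosh(k·10) = 0
    ⇒ B = −A tanh(k·10) = 3 tanh(sqrt(5)·10).
Therefore the extremal is
    y(x) = −3 cosh(sqrt(5) x) + 3 tanh(sqrt(5)·10) sinh(sqrt(5) x).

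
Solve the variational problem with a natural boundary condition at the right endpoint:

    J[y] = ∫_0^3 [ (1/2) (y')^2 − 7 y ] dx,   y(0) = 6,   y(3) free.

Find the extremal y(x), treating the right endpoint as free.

The Lagrangian L = (1/2) (y')^2 − 7 y gives
    ∂L/∂y = −7,   ∂L/∂y' = y'.
Euler-Lagrange: d/dx(y') − (−7) = 0, i.e. y'' + 7 = 0, so
    y(x) = −(7/2) x^2 + C1 x + C2.
Fixed left endpoint y(0) = 6 ⇒ C2 = 6.
The right endpoint x = 3 is free, so the natural (transversality) condition is ∂L/∂y' |_{x=3} = 0, i.e. y'(3) = 0.
Compute y'(x) = −7 x + C1, so y'(3) = −21 + C1 = 0 ⇒ C1 = 21.
Therefore the extremal is
    y(x) = −(7/2) x^2 + 21 x + 6.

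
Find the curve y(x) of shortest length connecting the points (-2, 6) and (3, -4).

Arc-length functional: J[y] = ∫ sqrt(1 + (y')^2) dx.
Lagrangian L = sqrt(1 + (y')^2) has no explicit y dependence, so ∂L/∂y = 0 and the Euler-Lagrange equation gives
    d/dx( y' / sqrt(1 + (y')^2) ) = 0  ⇒  y' / sqrt(1 + (y')^2) = const.
Hence y' is constant, so y(x) is affine.
Fitting the endpoints (-2, 6) and (3, -4):
    slope m = ((-4) − 6) / (3 − (-2)) = -2,
    intercept c = 6 − m·(-2) = 2.
Extremal: y(x) = -2 x + 2.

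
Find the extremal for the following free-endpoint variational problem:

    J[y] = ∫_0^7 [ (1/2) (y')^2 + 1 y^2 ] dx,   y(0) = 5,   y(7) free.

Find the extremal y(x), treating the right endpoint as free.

The Lagrangian L = (1/2) (y')^2 + 1 y^2 gives
    ∂L/∂y = 2 y,   ∂L/∂y' = y'.
Euler-Lagrange: y'' − 2 y = 0.
With k = sqrt(2), the general solution is
    y(x) = A cosh(sqrt(2) x) + B sinh(sqrt(2) x).
Fixed left endpoint y(0) = 5 ⇒ A = 5.
The right endpoint x = 7 is free, so the natural (transversality) condition is ∂L/∂y' |_{x=7} = 0, i.e. y'(7) = 0.
Compute y'(x) = A k sinh(k x) + B k cosh(k x), so
    y'(7) = A k sinh(k·7) + B k cosh(k·7) = 0
    ⇒ B = −A tanh(k·7) = − 5 tanh(sqrt(2)·7).
Therefore the extremal is
    y(x) = 5 cosh(sqrt(2) x) − 5 tanh(sqrt(2)·7) sinh(sqrt(2) x).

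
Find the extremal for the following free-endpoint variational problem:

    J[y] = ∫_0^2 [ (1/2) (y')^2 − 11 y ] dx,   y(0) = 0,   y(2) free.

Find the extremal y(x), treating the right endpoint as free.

The Lagrangian L = (1/2) (y')^2 − 11 y gives
    ∂L/∂y = −11,   ∂L/∂y' = y'.
Euler-Lagrange: d/dx(y') − (−11) = 0, i.e. y'' + 11 = 0, so
    y(x) = −(11/2) x^2 + C1 x + C2.
Fixed left endpoint y(0) = 0 ⇒ C2 = 0.
The right endpoint x = 2 is free, so the natural (transversality) condition is ∂L/∂y' |_{x=2} = 0, i.e. y'(2) = 0.
Compute y'(x) = −11 x + C1, so y'(2) = −22 + C1 = 0 ⇒ C1 = 22.
Therefore the extremal is
    y(x) = −(11/2) x^2 + 22 x.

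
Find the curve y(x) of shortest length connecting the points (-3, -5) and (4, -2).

Arc-length functional: J[y] = ∫ sqrt(1 + (y')^2) dx.
Lagrangian L = sqrt(1 + (y')^2) has no explicit y dependence, so ∂L/∂y = 0 and the Euler-Lagrange equation gives
    d/dx( y' / sqrt(1 + (y')^2) ) = 0  ⇒  y' / sqrt(1 + (y')^2) = const.
Hence y' is constant, so y(x) is affine.
Fitting the endpoints (-3, -5) and (4, -2):
    slope m = ((-2) − (-5)) / (4 − (-3)) = 3/7,
    intercept c = (-5) − m·(-3) = -26/7.
Extremal: y(x) = (3/7) x - 26/7.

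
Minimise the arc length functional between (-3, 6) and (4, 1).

Arc-length functional: J[y] = ∫ sqrt(1 + (y')^2) dx.
Lagrangian L = sqrt(1 + (y')^2) has no explicit y dependence, so ∂L/∂y = 0 and the Euler-Lagrange equation gives
    d/dx( y' / sqrt(1 + (y')^2) ) = 0  ⇒  y' / sqrt(1 + (y')^2) = const.
Hence y' is constant, so y(x) is affine.
Fitting the endpoints (-3, 6) and (4, 1):
    slope m = (1 − 6) / (4 − (-3)) = -5/7,
    intercept c = 6 − m·(-3) = 27/7.
Extremal: y(x) = (-5/7) x + 27/7.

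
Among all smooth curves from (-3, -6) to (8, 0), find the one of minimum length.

Arc-length functional: J[y] = ∫ sqrt(1 + (y')^2) dx.
Lagrangian L = sqrt(1 + (y')^2) has no explicit y dependence, so ∂L/∂y = 0 and the Euler-Lagrange equation gives
    d/dx( y' / sqrt(1 + (y')^2) ) = 0  ⇒  y' / sqrt(1 + (y')^2) = const.
Hence y' is constant, so y(x) is affine.
Fitting the endpoints (-3, -6) and (8, 0):
    slope m = (0 − (-6)) / (8 − (-3)) = 6/11,
    intercept c = (-6) − m·(-3) = -48/11.
Extremal: y(x) = (6/11) x - 48/11.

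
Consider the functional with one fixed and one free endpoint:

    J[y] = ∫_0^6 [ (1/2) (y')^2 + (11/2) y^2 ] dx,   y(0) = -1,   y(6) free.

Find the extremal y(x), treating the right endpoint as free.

The Lagrangian L = (1/2) (y')^2 + (11/2) y^2 gives
    ∂L/∂y = 11 y,   ∂L/∂y' = y'.
Euler-Lagrange: y'' − 11 y = 0.
With k = sqrt(11), the general solution is
    y(x) = A cosh(sqrt(11) x) + B sinh(sqrt(11) x).
Fixed left endpoint y(0) = -1 ⇒ A = -1.
The right endpoint x = 6 is free, so the natural (transversality) condition is ∂L/∂y' |_{x=6} = 0, i.e. y'(6) = 0.
Compute y'(x) = A k sinh(k x) + B k cosh(k x), so
    y'(6) = A k sinh(k·6) + B k cosh(k·6) = 0
    ⇒ B = −A tanh(k·6) = tanh(sqrt(11)·6).
Therefore the extremal is
    y(x) = −cosh(sqrt(11) x) + tanh(sqrt(11)·6) sinh(sqrt(11) x).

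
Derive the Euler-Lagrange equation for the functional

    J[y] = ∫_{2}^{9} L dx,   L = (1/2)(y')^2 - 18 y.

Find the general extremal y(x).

The Lagrangian is L = (1/2)(y')^2 - 18 y.
∂L/∂y = -18.
∂L/∂y' = y'.
The Euler-Lagrange equation d/dx(∂L/∂y') − ∂L/∂y = 0 becomes:
    y'' + 18 = 0
General solution: y(x) = -9 x^2 + A x + B, where A and B are arbitrary constants fixed by the endpoint conditions.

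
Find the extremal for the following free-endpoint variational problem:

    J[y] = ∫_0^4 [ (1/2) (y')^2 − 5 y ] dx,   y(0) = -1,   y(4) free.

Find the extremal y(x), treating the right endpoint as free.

The Lagrangian L = (1/2) (y')^2 − 5 y gives
    ∂L/∂y = −5,   ∂L/∂y' = y'.
Euler-Lagrange: d/dx(y') − (−5) = 0, i.e. y'' + 5 = 0, so
    y(x) = −(5/2) x^2 + C1 x + C2.
Fixed left endpoint y(0) = -1 ⇒ C2 = -1.
The right endpoint x = 4 is free, so the natural (transversality) condition is ∂L/∂y' |_{x=4} = 0, i.e. y'(4) = 0.
Compute y'(x) = −5 x + C1, so y'(4) = −20 + C1 = 0 ⇒ C1 = 20.
Therefore the extremal is
    y(x) = −(5/2) x^2 + 20 x − 1.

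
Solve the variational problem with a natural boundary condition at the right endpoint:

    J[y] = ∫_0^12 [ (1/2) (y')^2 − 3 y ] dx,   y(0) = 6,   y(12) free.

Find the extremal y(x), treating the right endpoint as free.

The Lagrangian L = (1/2) (y')^2 − 3 y gives
    ∂L/∂y = −3,   ∂L/∂y' = y'.
Euler-Lagrange: d/dx(y') − (−3) = 0, i.e. y'' + 3 = 0, so
    y(x) = −(3/2) x^2 + C1 x + C2.
Fixed left endpoint y(0) = 6 ⇒ C2 = 6.
The right endpoint x = 12 is free, so the natural (transversality) condition is ∂L/∂y' |_{x=12} = 0, i.e. y'(12) = 0.
Compute y'(x) = −3 x + C1, so y'(12) = −36 + C1 = 0 ⇒ C1 = 36.
Therefore the extremal is
    y(x) = −(3/2) x^2 + 36 x + 6.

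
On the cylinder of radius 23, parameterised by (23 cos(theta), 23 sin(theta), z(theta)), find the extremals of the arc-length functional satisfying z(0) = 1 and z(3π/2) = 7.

Parameterise the cylinder of radius R = 23 as
    r(θ) = (23 cos θ, 23 sin θ, z(θ)).
The arc-length element is
    ds = sqrt(529 + (dz/dθ)^2) dθ,
so the Lagrangian is L = sqrt(529 + z'^2).
L depends on z' only, not on z or θ, so ∂L/∂z = 0 and
    ∂L/∂z' = z' / sqrt(529 + z'^2).
The Euler-Lagrange equation gives
    d/dθ( z' / sqrt(529 + z'^2) ) = 0,
so z' is constant. Integrating once:
    z(θ) = a θ + b,
a helix on the cylinder (a straight line when the cylinder is unrolled). The constants a, b are determined by the endpoint conditions.
With endpoint conditions z(0) = 1 and z(3π/2) = 7: from z(0) = b we get b = 1, and a·3π/2 + 1 = 7 gives a = 4/π, so
    z(θ) = (4/π) θ + 1.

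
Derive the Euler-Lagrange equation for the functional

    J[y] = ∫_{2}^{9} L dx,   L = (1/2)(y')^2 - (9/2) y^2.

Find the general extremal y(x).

The Lagrangian is L = (1/2)(y')^2 - (9/2) y^2.
∂L/∂y = -9y.
∂L/∂y' = y'.
The Euler-Lagrange equation d/dx(∂L/∂y') − ∂L/∂y = 0 becomes:
    y'' + 9 y = 0
General solution: y(x) = A sin(3x) + B cos(3x), where A and B are arbitrary constants fixed by the endpoint conditions.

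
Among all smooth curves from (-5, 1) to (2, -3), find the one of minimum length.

Arc-length functional: J[y] = ∫ sqrt(1 + (y')^2) dx.
Lagrangian L = sqrt(1 + (y')^2) has no explicit y dependence, so ∂L/∂y = 0 and the Euler-Lagrange equation gives
    d/dx( y' / sqrt(1 + (y')^2) ) = 0  ⇒  y' / sqrt(1 + (y')^2) = const.
Hence y' is constant, so y(x) is affine.
Fitting the endpoints (-5, 1) and (2, -3):
    slope m = ((-3) − 1) / (2 − (-5)) = -4/7,
    intercept c = 1 − m·(-5) = -13/7.
Extremal: y(x) = (-4/7) x - 13/7.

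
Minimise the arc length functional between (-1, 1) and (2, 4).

Arc-length functional: J[y] = ∫ sqrt(1 + (y')^2) dx.
Lagrangian L = sqrt(1 + (y')^2) has no explicit y dependence, so ∂L/∂y = 0 and the Euler-Lagrange equation gives
    d/dx( y' / sqrt(1 + (y')^2) ) = 0  ⇒  y' / sqrt(1 + (y')^2) = const.
Hence y' is constant, so y(x) is affine.
Fitting the endpoints (-1, 1) and (2, 4):
    slope m = (4 − 1) / (2 − (-1)) = 1,
    intercept c = 1 − m·(-1) = 2.
Extremal: y(x) = x + 2.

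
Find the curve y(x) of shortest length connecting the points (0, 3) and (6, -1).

Arc-length functional: J[y] = ∫ sqrt(1 + (y')^2) dx.
Lagrangian L = sqrt(1 + (y')^2) has no explicit y dependence, so ∂L/∂y = 0 and the Euler-Lagrange equation gives
    d/dx( y' / sqrt(1 + (y')^2) ) = 0  ⇒  y' / sqrt(1 + (y')^2) = const.
Hence y' is constant, so y(x) is affine.
Fitting the endpoints (0, 3) and (6, -1):
    slope m = ((-1) − 3) / (6 − 0) = -2/3,
    intercept c = 3 − m·0 = 3.
Extremal: y(x) = (-2/3) x + 3.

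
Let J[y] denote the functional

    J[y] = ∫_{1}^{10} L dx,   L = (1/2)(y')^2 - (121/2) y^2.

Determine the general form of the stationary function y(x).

The Lagrangian is L = (1/2)(y')^2 - (121/2) y^2.
∂L/∂y = -121y.
∂L/∂y' = y'.
The Euler-Lagrange equation d/dx(∂L/∂y') − ∂L/∂y = 0 becomes:
    y'' + 121 y = 0
General solution: y(x) = A sin(11x) + B cos(11x), where A and B are arbitrary constants fixed by the endpoint conditions.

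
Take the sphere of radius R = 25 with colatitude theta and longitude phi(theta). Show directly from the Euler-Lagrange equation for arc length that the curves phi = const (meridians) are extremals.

On the sphere of radius R = 25 with spherical coordinates (θ, φ), the induced metric is
    ds^2 = 625(dθ^2 + sin^2(θ) dφ^2).
Using θ as the parameter, the arc-length functional becomes
    J[φ] = ∫ 25 sqrt(1 + sin^2(θ) (dφ/dθ)^2) dθ.
So L = 25 sqrt(1 + sin^2(θ) φ'^2). Compute
    ∂L/∂φ = 0  (L has no explicit φ dependence),
    ∂L/∂φ' = 25 sin^2(θ) φ' / sqrt(1 + sin^2(θ) φ'^2).
For the candidate φ(θ) = c (constant), φ' = 0, so ∂L/∂φ' evaluated along the candidate vanishes, and ∂L/∂φ is identically zero. Hence
    d/dθ(∂L/∂φ') − ∂L/∂φ = 0
is satisfied. Therefore meridians φ = const are extremals of arc length — they are geodesics on the sphere.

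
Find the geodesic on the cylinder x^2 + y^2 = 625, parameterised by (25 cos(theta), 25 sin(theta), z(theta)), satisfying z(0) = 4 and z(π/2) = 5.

Parameterise the cylinder of radius R = 25 as
    r(θ) = (25 cos θ, 25 sin θ, z(θ)).
The arc-length element is
    ds = sqrt(625 + (dz/dθ)^2) dθ,
so the Lagrangian is L = sqrt(625 + z'^2).
L depends on z' only, not on z or θ, so ∂L/∂z = 0 and
    ∂L/∂z' = z' / sqrt(625 + z'^2).
The Euler-Lagrange equation gives
    d/dθ( z' / sqrt(625 + z'^2) ) = 0,
so z' is constant. Integrating once:
    z(θ) = a θ + b,
a helix on the cylinder (a straight line when the cylinder is unrolled). The constants a, b are determined by the endpoint conditions.
With endpoint conditions z(0) = 4 and z(π/2) = 5: from z(0) = b we get b = 4, and a·π/2 + 4 = 5 gives a = 2/π, so
    z(θ) = (2/π) θ + 4.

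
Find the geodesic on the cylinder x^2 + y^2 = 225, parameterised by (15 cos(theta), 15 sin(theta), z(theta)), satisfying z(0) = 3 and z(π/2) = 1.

Parameterise the cylinder of radius R = 15 as
    r(θ) = (15 cos θ, 15 sin θ, z(θ)).
The arc-length element is
    ds = sqrt(225 + (dz/dθ)^2) dθ,
so the Lagrangian is L = sqrt(225 + z'^2).
L depends on z' only, not on z or θ, so ∂L/∂z = 0 and
    ∂L/∂z' = z' / sqrt(225 + z'^2).
The Euler-Lagrange equation gives
    d/dθ( z' / sqrt(225 + z'^2) ) = 0,
so z' is constant. Integrating once:
    z(θ) = a θ + b,
a helix on the cylinder (a straight line when the cylinder is unrolled). The constants a, b are determined by the endpoint conditions.
With endpoint conditions z(0) = 3 and z(π/2) = 1: from z(0) = b we get b = 3, and a·π/2 + 3 = 1 gives a = -4/π, so
    z(θ) = (-4/π) θ + 3.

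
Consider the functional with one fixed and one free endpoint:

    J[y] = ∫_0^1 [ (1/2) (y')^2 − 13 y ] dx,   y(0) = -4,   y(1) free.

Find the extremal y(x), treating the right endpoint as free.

The Lagrangian L = (1/2) (y')^2 − 13 y gives
    ∂L/∂y = −13,   ∂L/∂y' = y'.
Euler-Lagrange: d/dx(y') − (−13) = 0, i.e. y'' + 13 = 0, so
    y(x) = −(13/2) x^2 + C1 x + C2.
Fixed left endpoint y(0) = -4 ⇒ C2 = -4.
The right endpoint x = 1 is free, so the natural (transversality) condition is ∂L/∂y' |_{x=1} = 0, i.e. y'(1) = 0.
Compute y'(x) = −13 x + C1, so y'(1) = −13 + C1 = 0 ⇒ C1 = 13.
Therefore the extremal is
    y(x) = −(13/2) x^2 + 13 x − 4.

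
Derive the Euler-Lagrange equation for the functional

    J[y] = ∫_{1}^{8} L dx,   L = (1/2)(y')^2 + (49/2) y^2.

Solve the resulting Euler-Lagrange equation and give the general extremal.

The Lagrangian is L = (1/2)(y')^2 + (49/2) y^2.
∂L/∂y = 49y.
∂L/∂y' = y'.
The Euler-Lagrange equation d/dx(∂L/∂y') − ∂L/∂y = 0 becomes:
    y'' - 49 y = 0
General solution: y(x) = A e^(7x) + B e^(-7x), where A and B are arbitrary constants fixed by the endpoint conditions.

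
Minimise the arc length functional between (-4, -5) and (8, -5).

Arc-length functional: J[y] = ∫ sqrt(1 + (y')^2) dx.
Lagrangian L = sqrt(1 + (y')^2) has no explicit y dependence, so ∂L/∂y = 0 and the Euler-Lagrange equation gives
    d/dx( y' / sqrt(1 + (y')^2) ) = 0  ⇒  y' / sqrt(1 + (y')^2) = const.
Hence y' is constant, so y(x) is affine.
Fitting the endpoints (-4, -5) and (8, -5):
    slope m = ((-5) − (-5)) / (8 − (-4)) = 0,
    intercept c = (-5) − m·(-4) = -5.
Extremal: y(x) = -5.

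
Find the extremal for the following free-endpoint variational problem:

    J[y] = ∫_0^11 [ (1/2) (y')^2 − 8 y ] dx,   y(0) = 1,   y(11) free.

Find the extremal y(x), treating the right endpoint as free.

The Lagrangian L = (1/2) (y')^2 − 8 y gives
    ∂L/∂y = −8,   ∂L/∂y' = y'.
Euler-Lagrange: d/dx(y') − (−8) = 0, i.e. y'' + 8 = 0, so
    y(x) = −(8/2) x^2 + C1 x + C2.
Fixed left endpoint y(0) = 1 ⇒ C2 = 1.
The right endpoint x = 11 is free, so the natural (transversality) condition is ∂L/∂y' |_{x=11} = 0, i.e. y'(11) = 0.
Compute y'(x) = −8 x + C1, so y'(11) = −88 + C1 = 0 ⇒ C1 = 88.
Therefore the extremal is
    y(x) = −4 x^2 + 88 x + 1.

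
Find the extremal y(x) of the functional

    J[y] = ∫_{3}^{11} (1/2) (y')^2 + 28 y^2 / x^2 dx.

The Lagrangian is L = (1/2) (y')^2 + 28 y^2 / x^2.
Compute ∂L/∂y = 56y/x^2, ∂L/∂y' = y'.
The Euler-Lagrange equation d/dx(∂L/∂y') − ∂L/∂y = 0 reduces to
    y'' − 56/x^2 · y = 0  (x > 0).
Its general solution is
    y(x) = A x^8 + B x^(-7),
with A, B fixed by the endpoint conditions.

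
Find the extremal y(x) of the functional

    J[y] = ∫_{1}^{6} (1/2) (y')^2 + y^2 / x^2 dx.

The Lagrangian is L = (1/2) (y')^2 + y^2 / x^2.
Compute ∂L/∂y = 2y/x^2, ∂L/∂y' = y'.
The Euler-Lagrange equation d/dx(∂L/∂y') − ∂L/∂y = 0 reduces to
    y'' − 2/x^2 · y = 0  (x > 0).
Its general solution is
    y(x) = A x^2 + B / x,
with A, B fixed by the endpoint conditions.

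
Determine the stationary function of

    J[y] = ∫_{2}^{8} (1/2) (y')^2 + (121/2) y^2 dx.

The Lagrangian is L = (1/2) (y')^2 + (121/2) y^2.
Compute ∂L/∂y = 121y, ∂L/∂y' = y'.
The Euler-Lagrange equation d/dx(∂L/∂y') − ∂L/∂y = 0 reduces to
    y'' − 121 y = 0.
Its general solution is
    y(x) = A e^(11x) + B e^(−11x),
with A, B fixed by the endpoint conditions.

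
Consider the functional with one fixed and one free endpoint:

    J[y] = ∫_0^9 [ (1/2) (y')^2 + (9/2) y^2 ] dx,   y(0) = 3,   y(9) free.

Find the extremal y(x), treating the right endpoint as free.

The Lagrangian L = (1/2) (y')^2 + (9/2) y^2 gives
    ∂L/∂y = 9 y,   ∂L/∂y' = y'.
Euler-Lagrange: y'' − 9 y = 0.
With k = 3, the general solution is
    y(x) = A cosh(3 x) + B sinh(3 x).
Fixed left endpoint y(0) = 3 ⇒ A = 3.
The right endpoint x = 9 is free, so the natural (transversality) condition is ∂L/∂y' |_{x=9} = 0, i.e. y'(9) = 0.
Compute y'(x) = A k sinh(k x) + B k cosh(k x), so
    y'(9) = A k sinh(k·9) + B k cosh(k·9) = 0
    ⇒ B = −A tanh(k·9) = − 3 tanh(3·9).
Therefore the extremal is
    y(x) = 3 cosh(3 x) − 3 tanh(3·9) sinh(3 x).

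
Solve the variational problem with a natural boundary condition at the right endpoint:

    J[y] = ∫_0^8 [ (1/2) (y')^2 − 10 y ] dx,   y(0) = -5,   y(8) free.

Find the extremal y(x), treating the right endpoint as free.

The Lagrangian L = (1/2) (y')^2 − 10 y gives
    ∂L/∂y = −10,   ∂L/∂y' = y'.
Euler-Lagrange: d/dx(y') − (−10) = 0, i.e. y'' + 10 = 0, so
    y(x) = −(10/2) x^2 + C1 x + C2.
Fixed left endpoint y(0) = -5 ⇒ C2 = -5.
The right endpoint x = 8 is free, so the natural (transversality) condition is ∂L/∂y' |_{x=8} = 0, i.e. y'(8) = 0.
Compute y'(x) = −10 x + C1, so y'(8) = −80 + C1 = 0 ⇒ C1 = 80.
Therefore the extremal is
    y(x) = −5 x^2 + 80 x − 5.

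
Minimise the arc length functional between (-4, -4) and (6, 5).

Arc-length functional: J[y] = ∫ sqrt(1 + (y')^2) dx.
Lagrangian L = sqrt(1 + (y')^2) has no explicit y dependence, so ∂L/∂y = 0 and the Euler-Lagrange equation gives
    d/dx( y' / sqrt(1 + (y')^2) ) = 0  ⇒  y' / sqrt(1 + (y')^2) = const.
Hence y' is constant, so y(x) is affine.
Fitting the endpoints (-4, -4) and (6, 5):
    slope m = (5 − (-4)) / (6 − (-4)) = 9/10,
    intercept c = (-4) − m·(-4) = -2/5.
Extremal: y(x) = (9/10) x - 2/5.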